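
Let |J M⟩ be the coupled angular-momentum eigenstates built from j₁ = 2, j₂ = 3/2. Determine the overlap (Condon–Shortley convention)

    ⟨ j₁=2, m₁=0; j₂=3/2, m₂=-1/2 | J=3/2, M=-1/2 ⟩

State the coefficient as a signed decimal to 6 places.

−√(1/5) ≈ -0.447214

triangle: 2!*2!*1!/6! = 4/720
(j±m)!: 2!*2!*1!*2!*1!*2! = 16
prefactor² = (2J+1)*Δ*N² = 16/45
  k=0: +1/(0!*2!*2!*1!*0!*0!) = 1/4
  k=1: −1/(1!*1!*1!*0!*1!*1!) = -1
Σ = -3/4  ⇒  CG² = 16/45*(-3/4)² = 1/5
CG = −√(1/5) = -0.447214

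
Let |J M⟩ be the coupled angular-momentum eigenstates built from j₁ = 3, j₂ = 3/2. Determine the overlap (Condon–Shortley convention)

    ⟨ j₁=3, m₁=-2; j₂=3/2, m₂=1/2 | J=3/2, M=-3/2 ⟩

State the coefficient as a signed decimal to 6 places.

j₁+j₂−J=3  J+j₁−j₂=3  J−j₁+j₂=0  j₁+j₂+J+1=7
(j₁±m₁, j₂±m₂, J±M) = (1,5,2,1,0,3)
P² = 288/7
sum k=2..2:
  [2] +1/12 = 1/12
S = 1/12
C² = P²·S² = 2/7 ; C = +0.534522

+√(2/7) = +0.534522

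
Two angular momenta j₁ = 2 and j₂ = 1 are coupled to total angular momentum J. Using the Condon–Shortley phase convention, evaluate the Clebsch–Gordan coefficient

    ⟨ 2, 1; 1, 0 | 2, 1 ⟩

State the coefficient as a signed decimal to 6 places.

√[5·1!3!1!/6! · 3!1!1!1!3!1!] = √(3/2)
  +(−1)^0/∏(0,1,1,1,2,0)! = 1/2  (running 1/2)
  +(−1)^1/∏(1,0,0,0,3,1)! = -1/6  (running 1/3)
⟨..|..⟩ = √(3/2)·(1/3) = +0.408248

+0.408248  (= +√(1/6))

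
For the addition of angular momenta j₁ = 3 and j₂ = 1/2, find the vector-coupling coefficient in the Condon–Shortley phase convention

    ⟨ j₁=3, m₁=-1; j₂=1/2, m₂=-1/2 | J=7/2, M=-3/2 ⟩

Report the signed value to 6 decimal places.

+0.845154  (= +√(5/7))

j₁+j₂−J=0  J+j₁−j₂=6  J−j₁+j₂=1  j₁+j₂+J+1=8
(j₁±m₁, j₂±m₂, J±M) = (2,4,0,1,2,5)
P² = 11520/7
sum k=0..0:
  [0] +1/48 = 1/48
S = 1/48
C² = P²·S² = 5/7 ; C = +0.845154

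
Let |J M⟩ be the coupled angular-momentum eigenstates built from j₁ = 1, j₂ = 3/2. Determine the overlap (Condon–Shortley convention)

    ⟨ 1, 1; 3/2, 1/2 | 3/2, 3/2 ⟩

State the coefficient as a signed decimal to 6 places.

√[4·1!1!2!/5! · 2!0!2!1!3!0!] = √(8/5)
  +(−1)^0/∏(0,1,0,2,1,0)! = 1/2  (running 1/2)
⟨..|..⟩ = √(8/5)·(1/2) = +0.632456

+0.632456  (= +√(2/5))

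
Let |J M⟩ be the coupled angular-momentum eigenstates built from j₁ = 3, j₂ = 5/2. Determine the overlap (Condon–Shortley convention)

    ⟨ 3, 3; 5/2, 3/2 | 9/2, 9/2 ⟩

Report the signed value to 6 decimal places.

√[10·1!5!4!/11! · 6!0!4!1!9!0!] = √(49766400/11)
  +(−1)^0/∏(0,1,0,4,5,0)! = 1/2880  (running 1/2880)
⟨..|..⟩ = √(49766400/11)·(1/2880) = +0.738549

+0.738549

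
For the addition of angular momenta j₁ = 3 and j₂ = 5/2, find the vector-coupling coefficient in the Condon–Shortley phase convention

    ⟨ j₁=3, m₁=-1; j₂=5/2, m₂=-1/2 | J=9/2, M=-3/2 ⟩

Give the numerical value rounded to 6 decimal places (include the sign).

-0.147122

√[10·1!5!4!/11! · 2!4!2!3!3!6!] = √(138240/77)
  +(−1)^0/∏(0,1,4,2,1,2)! = 1/96  (running 1/96)
  +(−1)^1/∏(1,0,3,1,2,3)! = -1/72  (running -1/288)
⟨..|..⟩ = √(138240/77)·(-1/288) = -0.147122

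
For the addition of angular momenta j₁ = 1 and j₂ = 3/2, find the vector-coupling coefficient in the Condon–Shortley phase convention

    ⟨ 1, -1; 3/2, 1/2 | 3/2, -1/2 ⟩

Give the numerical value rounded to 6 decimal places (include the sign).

j₁+j₂−J=1  J+j₁−j₂=1  J−j₁+j₂=2  j₁+j₂+J+1=5
(j₁±m₁, j₂±m₂, J±M) = (0,2,2,1,1,2)
P² = 8/15
sum k=1..1:
  [1] −1/1 = -1
S = -1
C² = P²·S² = 8/15 ; C = -0.730297

-0.730297  (= −√(8/15))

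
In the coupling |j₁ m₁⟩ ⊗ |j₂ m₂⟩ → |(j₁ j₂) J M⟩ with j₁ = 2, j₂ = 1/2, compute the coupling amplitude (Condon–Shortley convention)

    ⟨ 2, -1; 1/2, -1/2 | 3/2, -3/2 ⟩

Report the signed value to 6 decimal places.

+0.447214

triangle: 1!*3!*0!/5! = 6/120
(j±m)!: 1!*3!*0!*1!*0!*3! = 36
prefactor² = (2J+1)*Δ*N² = 36/5
  k=0: +1/(0!*1!*3!*0!*0!*0!) = 1/6
Σ = 1/6  ⇒  CG² = 36/5*1/6² = 1/5
CG = +√(1/5) = +0.447214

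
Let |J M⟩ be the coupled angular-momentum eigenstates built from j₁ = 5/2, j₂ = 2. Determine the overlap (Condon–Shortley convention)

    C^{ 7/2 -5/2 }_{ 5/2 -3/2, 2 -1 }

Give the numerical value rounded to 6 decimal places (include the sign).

triangle: 1!·4!·3!/9! = 144/362880
(j±m)!: 1!·4!·1!·3!·1!·6! = 103680
prefactor² = (2J+1)·Δ·N² = 2304/7
  k=0: +1/(0!·1!·4!·1!·0!·2!) = 1/48
  k=1: −1/(1!·0!·3!·0!·1!·3!) = -1/36
Σ = -1/144  ⇒  CG² = 2304/7·(-1/144)² = 1/63
CG = −√(1/63) = -0.125988

−√(1/63) ≈ -0.125988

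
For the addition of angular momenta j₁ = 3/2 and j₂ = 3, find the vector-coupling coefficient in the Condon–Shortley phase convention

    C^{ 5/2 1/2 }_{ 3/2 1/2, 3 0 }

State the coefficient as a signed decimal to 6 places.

triangle: 2!·1!·4!/8! = 48/40320
(j±m)!: 2!·1!·3!·3!·3!·2! = 864
prefactor² = (2J+1)·Δ·N² = 216/35
  k=0: +1/(0!·2!·1!·3!·0!·1!) = 1/12
  k=1: −1/(1!·1!·0!·2!·1!·2!) = -1/4
Σ = -1/6  ⇒  CG² = 216/35·(-1/6)² = 6/35
CG = −√(6/35) = -0.414039

−√(6/35) = -0.414039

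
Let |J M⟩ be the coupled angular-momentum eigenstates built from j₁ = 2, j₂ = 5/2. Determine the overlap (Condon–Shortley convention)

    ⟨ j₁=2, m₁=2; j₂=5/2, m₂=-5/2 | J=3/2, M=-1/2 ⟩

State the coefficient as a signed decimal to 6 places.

+√(8/21) ≈ +0.617213

j₁+j₂−J=3  J+j₁−j₂=1  J−j₁+j₂=2  j₁+j₂+J+1=7
(j₁±m₁, j₂±m₂, J±M) = (4,0,0,5,1,2)
P² = 384/7
sum k=0..0:
  [0] +1/12 = 1/12
S = 1/12
C² = P²·S² = 8/21 ; C = +0.617213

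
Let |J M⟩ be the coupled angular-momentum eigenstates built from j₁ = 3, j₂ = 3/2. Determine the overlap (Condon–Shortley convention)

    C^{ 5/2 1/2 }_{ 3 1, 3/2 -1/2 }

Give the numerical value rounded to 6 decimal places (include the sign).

−√(1/70) = -0.119523

triangle: 2!×4!×1!/8! = 48/40320
(j±m)!: 4!×2!×1!×2!×3!×2! = 1152
prefactor² = (2J+1)×Δ×N² = 288/35
  k=0: +1/(0!×2!×2!×1!×2!×0!) = 1/8
  k=1: −1/(1!×1!×1!×0!×3!×1!) = -1/6
Σ = -1/24  ⇒  CG² = 288/35×(-1/24)² = 1/70
CG = −√(1/70) = -0.119523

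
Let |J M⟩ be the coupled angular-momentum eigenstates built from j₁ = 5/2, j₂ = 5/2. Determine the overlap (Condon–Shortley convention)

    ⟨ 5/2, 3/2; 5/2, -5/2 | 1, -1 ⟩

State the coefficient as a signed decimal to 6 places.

triangle: 4!·1!·1!/7! = 24/5040
(j±m)!: 4!·1!·0!·5!·0!·2! = 5760
prefactor² = (2J+1)·Δ·N² = 576/7
  k=0: +1/(0!·4!·1!·0!·0!·1!) = 1/24
Σ = 1/24  ⇒  CG² = 576/7·1/24² = 1/7
CG = +√(1/7) = +0.377964

+√(1/7) = +0.377964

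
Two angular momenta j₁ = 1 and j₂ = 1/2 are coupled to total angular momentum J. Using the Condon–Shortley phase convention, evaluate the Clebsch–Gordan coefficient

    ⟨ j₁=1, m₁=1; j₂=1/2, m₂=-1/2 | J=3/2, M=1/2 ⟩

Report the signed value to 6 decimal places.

+0.577350

√[4·0!2!1!/4! · 2!0!0!1!2!1!] = √(4/3)
  +(−1)^0/∏(0,0,0,0,2,1)! = 1/2  (running 1/2)
⟨..|..⟩ = √(4/3)·(1/2) = +0.577350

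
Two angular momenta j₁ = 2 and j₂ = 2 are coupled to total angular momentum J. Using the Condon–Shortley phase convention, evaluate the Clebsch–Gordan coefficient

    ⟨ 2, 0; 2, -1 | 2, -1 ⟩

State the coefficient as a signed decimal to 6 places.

√[5·2!2!2!/7! · 2!2!1!3!1!3!] = √(8/7)
  +(−1)^0/∏(0,2,2,1,0,1)! = 1/4  (running 1/4)
  +(−1)^1/∏(1,1,1,0,1,2)! = -1/2  (running -1/4)
⟨..|..⟩ = √(8/7)·(-1/4) = -0.267261

−√(1/14) = -0.267261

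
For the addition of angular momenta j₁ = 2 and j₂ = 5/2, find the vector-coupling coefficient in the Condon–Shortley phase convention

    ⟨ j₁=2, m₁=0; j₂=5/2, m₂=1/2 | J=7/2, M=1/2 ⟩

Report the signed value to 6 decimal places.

triangle: 1!*3!*4!/9! = 144/362880
(j±m)!: 2!*2!*3!*2!*4!*3! = 6912
prefactor² = (2J+1)*Δ*N² = 768/35
  k=0: +1/(0!*1!*2!*3!*1!*1!) = 1/12
  k=1: −1/(1!*0!*1!*2!*2!*2!) = -1/8
Σ = -1/24  ⇒  CG² = 768/35*(-1/24)² = 4/105
CG = −√(4/105) = -0.195180

−√(4/105) = -0.195180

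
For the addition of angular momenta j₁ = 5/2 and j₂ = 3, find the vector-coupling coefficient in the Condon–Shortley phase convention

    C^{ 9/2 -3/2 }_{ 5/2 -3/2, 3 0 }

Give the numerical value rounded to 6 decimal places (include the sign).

-0.540562  (= −√(45/154))

triangle: 1!·4!·5!/11! = 2880/39916800
(j±m)!: 1!·4!·3!·3!·3!·6! = 3732480
prefactor² = (2J+1)·Δ·N² = 207360/77
  k=0: +1/(0!·1!·4!·3!·0!·2!) = 1/288
  k=1: −1/(1!·0!·3!·2!·1!·3!) = -1/72
Σ = -1/96  ⇒  CG² = 207360/77·(-1/96)² = 45/154
CG = −√(45/154) = -0.540562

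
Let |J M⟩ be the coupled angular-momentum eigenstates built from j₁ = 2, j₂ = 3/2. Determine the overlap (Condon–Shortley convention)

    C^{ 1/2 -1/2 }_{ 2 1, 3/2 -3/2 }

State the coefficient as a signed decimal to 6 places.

√[2·3!1!0!/5! · 3!1!0!3!0!1!] = √(18/5)
  +(−1)^0/∏(0,3,1,0,0,0)! = 1/6  (running 1/6)
⟨..|..⟩ = √(18/5)·(1/6) = +0.316228

+0.316228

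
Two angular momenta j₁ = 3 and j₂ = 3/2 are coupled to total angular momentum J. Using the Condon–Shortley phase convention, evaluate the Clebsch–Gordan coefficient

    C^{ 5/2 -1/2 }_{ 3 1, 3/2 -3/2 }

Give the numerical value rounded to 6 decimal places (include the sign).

j₁+j₂−J=2  J+j₁−j₂=4  J−j₁+j₂=1  j₁+j₂+J+1=8
(j₁±m₁, j₂±m₂, J±M) = (4,2,0,3,2,3)
P² = 864/35
sum k=0..0:
  [0] +1/8 = 1/8
S = 1/8
C² = P²·S² = 27/70 ; C = +0.621059

+0.621059  (= +√(27/70))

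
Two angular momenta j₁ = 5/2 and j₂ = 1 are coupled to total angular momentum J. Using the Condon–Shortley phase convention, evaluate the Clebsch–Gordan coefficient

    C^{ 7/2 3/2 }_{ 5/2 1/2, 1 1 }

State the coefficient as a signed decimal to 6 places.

+0.690066  (= +√(10/21))

triangle: 0!×5!×2!/8! = 240/40320
(j±m)!: 3!×2!×2!×0!×5!×2! = 5760
prefactor² = (2J+1)×Δ×N² = 1920/7
  k=0: +1/(0!×0!×2!×2!×3!×0!) = 1/24
Σ = 1/24  ⇒  CG² = 1920/7×1/24² = 10/21
CG = +√(10/21) = +0.690066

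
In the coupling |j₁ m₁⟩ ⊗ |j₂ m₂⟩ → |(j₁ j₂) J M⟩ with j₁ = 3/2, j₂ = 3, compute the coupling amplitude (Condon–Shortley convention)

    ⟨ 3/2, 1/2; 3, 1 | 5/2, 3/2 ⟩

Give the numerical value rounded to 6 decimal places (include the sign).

−√(7/20) = -0.591608

triangle: 2!×1!×4!/8! = 48/40320
(j±m)!: 2!×1!×4!×2!×4!×1! = 2304
prefactor² = (2J+1)×Δ×N² = 576/35
  k=0: +1/(0!×2!×1!×4!×0!×0!) = 1/48
  k=1: −1/(1!×1!×0!×3!×1!×1!) = -1/6
Σ = -7/48  ⇒  CG² = 576/35×(-7/48)² = 7/20
CG = −√(7/20) = -0.591608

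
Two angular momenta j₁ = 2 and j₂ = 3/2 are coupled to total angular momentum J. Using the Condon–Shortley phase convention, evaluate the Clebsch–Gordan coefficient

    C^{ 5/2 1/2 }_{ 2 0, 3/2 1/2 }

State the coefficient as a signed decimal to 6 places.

-0.292770

j₁+j₂−J=1  J+j₁−j₂=3  J−j₁+j₂=2  j₁+j₂+J+1=7
(j₁±m₁, j₂±m₂, J±M) = (2,2,2,1,3,2)
P² = 48/35
sum k=0..1:
  [0] +1/4 = 1/4
  [1] −1/2 = -1/2
S = -1/4
C² = P²·S² = 3/35 ; C = -0.292770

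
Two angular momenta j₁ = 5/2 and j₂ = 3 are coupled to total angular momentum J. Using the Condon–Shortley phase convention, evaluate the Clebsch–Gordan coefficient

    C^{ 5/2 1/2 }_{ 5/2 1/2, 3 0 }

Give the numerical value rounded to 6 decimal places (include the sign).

√[6·3!2!3!/9! · 3!2!3!3!3!2!] = √(216/35)
  +(−1)^0/∏(0,3,2,3,0,0)! = 1/72  (running 1/72)
  +(−1)^1/∏(1,2,1,2,1,1)! = -1/4  (running -17/72)
  +(−1)^2/∏(2,1,0,1,2,2)! = 1/8  (running -1/9)
⟨..|..⟩ = √(216/35)·(-1/9) = -0.276026

-0.276026  (= −√(8/105))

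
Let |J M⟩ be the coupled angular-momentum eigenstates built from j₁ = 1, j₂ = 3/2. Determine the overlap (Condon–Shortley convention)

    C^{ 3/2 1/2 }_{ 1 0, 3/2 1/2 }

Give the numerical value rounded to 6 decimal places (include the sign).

−√(1/15) = -0.258199

triangle: 1!·1!·2!/5! = 2/120
(j±m)!: 1!·1!·2!·1!·2!·1! = 4
prefactor² = (2J+1)·Δ·N² = 4/15
  k=0: +1/(0!·1!·1!·2!·0!·0!) = 1/2
  k=1: −1/(1!·0!·0!·1!·1!·1!) = -1
Σ = -1/2  ⇒  CG² = 4/15·(-1/2)² = 1/15
CG = −√(1/15) = -0.258199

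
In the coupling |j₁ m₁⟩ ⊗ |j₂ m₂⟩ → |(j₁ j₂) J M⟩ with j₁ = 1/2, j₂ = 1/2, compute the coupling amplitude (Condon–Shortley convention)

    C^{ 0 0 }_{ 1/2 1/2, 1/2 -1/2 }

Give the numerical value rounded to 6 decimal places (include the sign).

triangle: 1!·0!·0!/2! = 1/2
(j±m)!: 1!·0!·0!·1!·0!·0! = 1
prefactor² = (2J+1)·Δ·N² = 1/2
  k=0: +1/(0!·1!·0!·0!·0!·0!) = 1
Σ = 1  ⇒  CG² = 1/2·1² = 1/2
CG = +√(1/2) = +0.707107

+√(1/2) = +0.707107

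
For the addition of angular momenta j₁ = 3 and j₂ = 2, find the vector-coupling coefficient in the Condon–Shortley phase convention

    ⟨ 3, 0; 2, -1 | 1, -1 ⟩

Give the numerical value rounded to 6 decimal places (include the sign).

j₁+j₂−J=4  J+j₁−j₂=2  J−j₁+j₂=0  j₁+j₂+J+1=7
(j₁±m₁, j₂±m₂, J±M) = (3,3,1,3,0,2)
P² = 432/35
sum k=1..1:
  [1] −1/12 = -1/12
S = -1/12
C² = P²·S² = 3/35 ; C = -0.292770

-0.292770  (= −√(3/35))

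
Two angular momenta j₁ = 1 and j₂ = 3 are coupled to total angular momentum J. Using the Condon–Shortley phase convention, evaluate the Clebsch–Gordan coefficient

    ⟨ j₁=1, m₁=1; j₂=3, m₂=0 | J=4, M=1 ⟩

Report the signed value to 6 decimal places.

triangle: 0!·2!·6!/9! = 1440/362880
(j±m)!: 2!·0!·3!·3!·5!·3! = 51840
prefactor² = (2J+1)·Δ·N² = 12960/7
  k=0: +1/(0!·0!·0!·3!·2!·3!) = 1/72
Σ = 1/72  ⇒  CG² = 12960/7·1/72² = 5/14
CG = +√(5/14) = +0.597614

+0.597614  (= +√(5/14))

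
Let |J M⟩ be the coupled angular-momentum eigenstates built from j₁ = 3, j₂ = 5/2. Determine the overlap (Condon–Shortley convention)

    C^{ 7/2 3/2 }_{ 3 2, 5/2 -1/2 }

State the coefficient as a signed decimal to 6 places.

+√(2/21) ≈ +0.308607

j₁+j₂−J=2  J+j₁−j₂=4  J−j₁+j₂=3  j₁+j₂+J+1=10
(j₁±m₁, j₂±m₂, J±M) = (5,1,2,3,5,2)
P² = 1536/7
sum k=0..1:
  [0] +1/24 = 1/24
  [1] −1/48 = -1/48
S = 1/48
C² = P²·S² = 2/21 ; C = +0.308607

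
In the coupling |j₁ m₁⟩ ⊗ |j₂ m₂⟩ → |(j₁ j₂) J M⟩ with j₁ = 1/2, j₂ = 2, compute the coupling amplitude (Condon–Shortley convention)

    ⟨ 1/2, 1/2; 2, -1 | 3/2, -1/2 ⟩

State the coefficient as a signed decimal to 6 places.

+√(3/5) ≈ +0.774597

j₁+j₂−J=1  J+j₁−j₂=0  J−j₁+j₂=3  j₁+j₂+J+1=5
(j₁±m₁, j₂±m₂, J±M) = (1,0,1,3,1,2)
P² = 12/5
sum k=0..0:
  [0] +1/2 = 1/2
S = 1/2
C² = P²·S² = 3/5 ; C = +0.774597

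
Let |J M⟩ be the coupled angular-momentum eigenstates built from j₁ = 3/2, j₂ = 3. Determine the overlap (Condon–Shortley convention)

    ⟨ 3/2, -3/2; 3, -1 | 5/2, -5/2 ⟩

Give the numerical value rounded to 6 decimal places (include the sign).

j₁+j₂−J=2  J+j₁−j₂=1  J−j₁+j₂=4  j₁+j₂+J+1=8
(j₁±m₁, j₂±m₂, J±M) = (0,3,2,4,0,5)
P² = 1728/7
sum k=2..2:
  [2] +1/48 = 1/48
S = 1/48
C² = P²·S² = 3/28 ; C = +0.327327

+0.327327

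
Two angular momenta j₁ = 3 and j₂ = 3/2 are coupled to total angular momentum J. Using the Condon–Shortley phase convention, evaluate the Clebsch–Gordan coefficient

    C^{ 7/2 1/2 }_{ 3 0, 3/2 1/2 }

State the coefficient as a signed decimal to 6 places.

√[8·1!5!2!/9! · 3!3!2!1!4!3!] = √(384/7)
  +(−1)^0/∏(0,1,3,2,2,0)! = 1/24  (running 1/24)
  +(−1)^1/∏(1,0,2,1,3,1)! = -1/12  (running -1/24)
⟨..|..⟩ = √(384/7)·(-1/24) = -0.308607

-0.308607  (= −√(2/21))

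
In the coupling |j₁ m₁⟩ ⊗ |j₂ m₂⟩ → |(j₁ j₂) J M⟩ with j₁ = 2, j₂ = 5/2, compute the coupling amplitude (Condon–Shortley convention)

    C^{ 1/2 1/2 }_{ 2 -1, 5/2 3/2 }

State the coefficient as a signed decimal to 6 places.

√[2·4!0!1!/6! · 1!3!4!1!1!0!] = √(48/5)
  +(−1)^3/∏(3,1,0,1,0,0)! = -1/6  (running -1/6)
⟨..|..⟩ = √(48/5)·(-1/6) = -0.516398

-0.516398  (= −√(4/15))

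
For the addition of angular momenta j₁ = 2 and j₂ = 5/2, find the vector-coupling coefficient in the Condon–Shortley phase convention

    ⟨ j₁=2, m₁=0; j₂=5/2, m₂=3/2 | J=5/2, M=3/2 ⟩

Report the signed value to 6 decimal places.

−√(1/70) ≈ -0.119523

triangle: 2!·2!·3!/8! = 24/40320
(j±m)!: 2!·2!·4!·1!·4!·1! = 2304
prefactor² = (2J+1)·Δ·N² = 288/35
  k=1: −1/(1!·1!·1!·3!·1!·0!) = -1/6
  k=2: +1/(2!·0!·0!·2!·2!·1!) = 1/8
Σ = -1/24  ⇒  CG² = 288/35·(-1/24)² = 1/70
CG = −√(1/70) = -0.119523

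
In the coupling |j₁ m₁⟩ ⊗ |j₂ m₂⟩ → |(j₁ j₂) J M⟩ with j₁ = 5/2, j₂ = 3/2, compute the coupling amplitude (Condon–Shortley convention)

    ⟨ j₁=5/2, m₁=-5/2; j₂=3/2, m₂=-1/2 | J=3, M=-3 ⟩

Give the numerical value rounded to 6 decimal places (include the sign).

√[7·1!4!2!/8! · 0!5!1!2!0!6!] = √(1440)
  +(−1)^1/∏(1,0,4,0,0,2)! = -1/48  (running -1/48)
⟨..|..⟩ = √(1440)·(-1/48) = -0.790569

-0.790569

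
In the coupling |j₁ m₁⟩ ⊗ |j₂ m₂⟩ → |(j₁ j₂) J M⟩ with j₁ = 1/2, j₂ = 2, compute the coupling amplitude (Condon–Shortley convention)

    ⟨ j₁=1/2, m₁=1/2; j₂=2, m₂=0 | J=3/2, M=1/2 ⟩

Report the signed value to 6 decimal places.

+√(2/5) ≈ +0.632456

j₁+j₂−J=1  J+j₁−j₂=0  J−j₁+j₂=3  j₁+j₂+J+1=5
(j₁±m₁, j₂±m₂, J±M) = (1,0,2,2,2,1)
P² = 8/5
sum k=0..0:
  [0] +1/2 = 1/2
S = 1/2
C² = P²·S² = 2/5 ; C = +0.632456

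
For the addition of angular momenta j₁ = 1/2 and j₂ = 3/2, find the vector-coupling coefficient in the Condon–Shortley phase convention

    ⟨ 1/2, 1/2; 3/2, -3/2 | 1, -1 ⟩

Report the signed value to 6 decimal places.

triangle: 1!*0!*2!/4! = 2/24
(j±m)!: 1!*0!*0!*3!*0!*2! = 12
prefactor² = (2J+1)*Δ*N² = 3
  k=0: +1/(0!*1!*0!*0!*0!*2!) = 1/2
Σ = 1/2  ⇒  CG² = 3*1/2² = 3/4
CG = +√(3/4) = +0.866025

+√(3/4) ≈ +0.866025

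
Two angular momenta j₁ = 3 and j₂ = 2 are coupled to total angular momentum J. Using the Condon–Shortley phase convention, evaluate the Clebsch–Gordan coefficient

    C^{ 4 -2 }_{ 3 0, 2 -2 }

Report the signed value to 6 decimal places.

√[9·1!5!3!/10! · 3!3!0!4!2!6!] = √(15552/7)
  +(−1)^0/∏(0,1,3,0,2,3)! = 1/72  (running 1/72)
⟨..|..⟩ = √(15552/7)·(1/72) = +0.654654

+√(3/7) = +0.654654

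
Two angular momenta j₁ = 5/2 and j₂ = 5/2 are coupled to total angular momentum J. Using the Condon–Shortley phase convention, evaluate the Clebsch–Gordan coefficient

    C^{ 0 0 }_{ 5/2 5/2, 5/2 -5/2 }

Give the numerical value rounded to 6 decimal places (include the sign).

j₁+j₂−J=5  J+j₁−j₂=0  J−j₁+j₂=0  j₁+j₂+J+1=6
(j₁±m₁, j₂±m₂, J±M) = (5,0,0,5,0,0)
P² = 2400
sum k=0..0:
  [0] +1/120 = 1/120
S = 1/120
C² = P²·S² = 1/6 ; C = +0.408248

+0.408248  (= +√(1/6))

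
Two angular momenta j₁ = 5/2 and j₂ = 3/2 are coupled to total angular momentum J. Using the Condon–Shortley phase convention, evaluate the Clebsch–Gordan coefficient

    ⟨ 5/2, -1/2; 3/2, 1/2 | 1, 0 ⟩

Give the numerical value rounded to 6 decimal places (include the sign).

√[3·3!2!0!/6! · 2!3!2!1!1!1!] = √(6/5)
  +(−1)^2/∏(2,1,1,0,1,0)! = 1/2  (running 1/2)
⟨..|..⟩ = √(6/5)·(1/2) = +0.547723

+√(3/10) ≈ +0.547723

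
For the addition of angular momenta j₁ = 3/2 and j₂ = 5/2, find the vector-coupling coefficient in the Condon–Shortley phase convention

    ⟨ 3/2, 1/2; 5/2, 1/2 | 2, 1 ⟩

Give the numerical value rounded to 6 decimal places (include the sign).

−√(25/84) ≈ -0.545545

√[5·2!1!3!/7! · 2!1!3!2!3!1!] = √(12/7)
  +(−1)^0/∏(0,2,1,3,0,0)! = 1/12  (running 1/12)
  +(−1)^1/∏(1,1,0,2,1,1)! = -1/2  (running -5/12)
⟨..|..⟩ = √(12/7)·(-5/12) = -0.545545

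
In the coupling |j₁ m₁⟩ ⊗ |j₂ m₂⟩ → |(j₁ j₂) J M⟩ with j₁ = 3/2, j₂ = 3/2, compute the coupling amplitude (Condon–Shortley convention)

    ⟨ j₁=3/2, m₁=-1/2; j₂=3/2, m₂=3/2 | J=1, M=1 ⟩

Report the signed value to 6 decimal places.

+√(3/10) = +0.547723

triangle: 2!·1!·1!/5! = 2/120
(j±m)!: 1!·2!·3!·0!·2!·0! = 24
prefactor² = (2J+1)·Δ·N² = 6/5
  k=2: +1/(2!·0!·0!·1!·1!·0!) = 1/2
Σ = 1/2  ⇒  CG² = 6/5·1/2² = 3/10
CG = +√(3/10) = +0.547723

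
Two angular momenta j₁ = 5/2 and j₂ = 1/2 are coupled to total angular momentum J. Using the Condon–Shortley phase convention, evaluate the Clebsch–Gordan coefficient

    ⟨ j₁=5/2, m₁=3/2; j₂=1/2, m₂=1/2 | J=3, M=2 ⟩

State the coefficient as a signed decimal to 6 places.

+√(5/6) ≈ +0.912871

j₁+j₂−J=0  J+j₁−j₂=5  J−j₁+j₂=1  j₁+j₂+J+1=7
(j₁±m₁, j₂±m₂, J±M) = (4,1,1,0,5,1)
P² = 480
sum k=0..0:
  [0] +1/24 = 1/24
S = 1/24
C² = P²·S² = 5/6 ; C = +0.912871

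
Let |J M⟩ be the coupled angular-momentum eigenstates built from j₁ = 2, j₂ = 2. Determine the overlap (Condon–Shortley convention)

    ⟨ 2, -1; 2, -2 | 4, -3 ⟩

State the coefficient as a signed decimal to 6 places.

triangle: 0!×4!×4!/9! = 576/362880
(j±m)!: 1!×3!×0!×4!×1!×7! = 725760
prefactor² = (2J+1)×Δ×N² = 10368
  k=0: +1/(0!×0!×3!×0!×1!×4!) = 1/144
Σ = 1/144  ⇒  CG² = 10368×1/144² = 1/2
CG = +√(1/2) = +0.707107

+√(1/2) ≈ +0.707107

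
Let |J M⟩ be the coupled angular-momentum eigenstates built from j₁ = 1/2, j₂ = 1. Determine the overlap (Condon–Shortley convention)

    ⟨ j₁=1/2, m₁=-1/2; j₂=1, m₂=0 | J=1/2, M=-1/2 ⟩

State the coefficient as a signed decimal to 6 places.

j₁+j₂−J=1  J+j₁−j₂=0  J−j₁+j₂=1  j₁+j₂+J+1=3
(j₁±m₁, j₂±m₂, J±M) = (0,1,1,1,0,1)
P² = 1/3
sum k=1..1:
  [1] −1/1 = -1
S = -1
C² = P²·S² = 1/3 ; C = -0.577350

−√(1/3) = -0.577350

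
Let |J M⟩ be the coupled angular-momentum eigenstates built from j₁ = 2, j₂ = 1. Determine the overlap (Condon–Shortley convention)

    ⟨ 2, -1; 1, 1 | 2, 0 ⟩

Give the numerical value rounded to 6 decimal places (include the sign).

triangle: 1!*3!*1!/6! = 6/720
(j±m)!: 1!*3!*2!*0!*2!*2! = 48
prefactor² = (2J+1)*Δ*N² = 2
  k=1: −1/(1!*0!*2!*1!*1!*0!) = -1/2
Σ = -1/2  ⇒  CG² = 2*(-1/2)² = 1/2
CG = −√(1/2) = -0.707107

−√(1/2) = -0.707107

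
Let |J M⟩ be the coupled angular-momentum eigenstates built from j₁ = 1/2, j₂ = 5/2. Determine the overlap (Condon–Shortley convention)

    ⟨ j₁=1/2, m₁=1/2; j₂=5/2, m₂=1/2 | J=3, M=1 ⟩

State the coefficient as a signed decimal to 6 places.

triangle: 0!*1!*5!/7! = 120/5040
(j±m)!: 1!*0!*3!*2!*4!*2! = 576
prefactor² = (2J+1)*Δ*N² = 96
  k=0: +1/(0!*0!*0!*3!*1!*2!) = 1/12
Σ = 1/12  ⇒  CG² = 96*1/12² = 2/3
CG = +√(2/3) = +0.816497

+0.816497  (= +√(2/3))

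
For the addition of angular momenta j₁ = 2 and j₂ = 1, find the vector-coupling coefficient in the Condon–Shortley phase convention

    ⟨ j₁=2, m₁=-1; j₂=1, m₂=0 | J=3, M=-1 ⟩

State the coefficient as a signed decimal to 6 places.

√[7·0!4!2!/7! · 1!3!1!1!2!4!] = √(96/5)
  +(−1)^0/∏(0,0,3,1,1,1)! = 1/6  (running 1/6)
⟨..|..⟩ = √(96/5)·(1/6) = +0.730297

+√(8/15) ≈ +0.730297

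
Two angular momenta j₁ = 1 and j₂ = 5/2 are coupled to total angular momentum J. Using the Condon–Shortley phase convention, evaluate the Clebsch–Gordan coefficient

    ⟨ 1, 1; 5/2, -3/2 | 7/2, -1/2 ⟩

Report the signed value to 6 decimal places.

+0.377964  (= +√(1/7))

√[8·0!2!5!/8! · 2!0!1!4!3!4!] = √(2304/7)
  +(−1)^0/∏(0,0,0,1,2,4)! = 1/48  (running 1/48)
⟨..|..⟩ = √(2304/7)·(1/48) = +0.377964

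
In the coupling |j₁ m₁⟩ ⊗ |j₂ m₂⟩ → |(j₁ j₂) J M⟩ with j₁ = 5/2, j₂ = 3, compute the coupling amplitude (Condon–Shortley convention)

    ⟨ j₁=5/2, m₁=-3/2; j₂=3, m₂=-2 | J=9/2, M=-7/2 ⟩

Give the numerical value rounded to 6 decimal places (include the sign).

triangle: 1!*4!*5!/11! = 2880/39916800
(j±m)!: 1!*4!*1!*5!*1!*8! = 116121600
prefactor² = (2J+1)*Δ*N² = 921600/11
  k=0: +1/(0!*1!*4!*1!*0!*4!) = 1/576
  k=1: −1/(1!*0!*3!*0!*1!*5!) = -1/720
Σ = 1/2880  ⇒  CG² = 921600/11*1/2880² = 1/99
CG = +√(1/99) = +0.100504

+0.100504  (= +√(1/99))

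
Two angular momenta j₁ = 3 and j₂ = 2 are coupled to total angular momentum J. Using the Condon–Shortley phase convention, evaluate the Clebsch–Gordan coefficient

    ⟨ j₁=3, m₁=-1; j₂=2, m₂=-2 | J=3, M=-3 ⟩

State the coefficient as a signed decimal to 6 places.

√[7·2!4!2!/9! · 2!4!0!4!0!6!] = √(1536)
  +(−1)^0/∏(0,2,4,0,0,2)! = 1/96  (running 1/96)
⟨..|..⟩ = √(1536)·(1/96) = +0.408248

+0.408248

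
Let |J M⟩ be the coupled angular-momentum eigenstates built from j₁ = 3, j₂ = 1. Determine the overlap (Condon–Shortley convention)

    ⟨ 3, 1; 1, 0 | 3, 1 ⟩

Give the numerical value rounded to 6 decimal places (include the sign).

+√(1/12) = +0.288675

triangle: 1!×5!×1!/8! = 120/40320
(j±m)!: 4!×2!×1!×1!×4!×2! = 2304
prefactor² = (2J+1)×Δ×N² = 48
  k=0: +1/(0!×1!×2!×1!×3!×0!) = 1/12
  k=1: −1/(1!×0!×1!×0!×4!×1!) = -1/24
Σ = 1/24  ⇒  CG² = 48×1/24² = 1/12
CG = +√(1/12) = +0.288675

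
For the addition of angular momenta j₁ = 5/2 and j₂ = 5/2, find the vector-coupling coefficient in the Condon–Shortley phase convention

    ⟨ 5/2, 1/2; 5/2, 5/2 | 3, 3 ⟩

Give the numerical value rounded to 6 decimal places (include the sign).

√[7·2!3!3!/9! · 3!2!5!0!6!0!] = √(1440)
  +(−1)^2/∏(2,0,0,3,3,0)! = 1/72  (running 1/72)
⟨..|..⟩ = √(1440)·(1/72) = +0.527046

+0.527046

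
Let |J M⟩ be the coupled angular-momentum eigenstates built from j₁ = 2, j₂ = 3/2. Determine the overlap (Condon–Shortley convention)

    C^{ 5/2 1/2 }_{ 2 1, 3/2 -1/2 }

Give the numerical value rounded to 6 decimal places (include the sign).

+0.597614  (= +√(5/14))

j₁+j₂−J=1  J+j₁−j₂=3  J−j₁+j₂=2  j₁+j₂+J+1=7
(j₁±m₁, j₂±m₂, J±M) = (3,1,1,2,3,2)
P² = 72/35
sum k=0..1:
  [0] +1/2 = 1/2
  [1] −1/12 = -1/12
S = 5/12
C² = P²·S² = 5/14 ; C = +0.597614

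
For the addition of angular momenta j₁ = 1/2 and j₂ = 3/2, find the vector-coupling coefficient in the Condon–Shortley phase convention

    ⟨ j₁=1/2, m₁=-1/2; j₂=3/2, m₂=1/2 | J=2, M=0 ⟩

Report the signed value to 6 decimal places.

+√(1/2) = +0.707107

√[5·0!1!3!/5! · 0!1!2!1!2!2!] = √(2)
  +(−1)^0/∏(0,0,1,2,0,1)! = 1/2  (running 1/2)
⟨..|..⟩ = √(2)·(1/2) = +0.707107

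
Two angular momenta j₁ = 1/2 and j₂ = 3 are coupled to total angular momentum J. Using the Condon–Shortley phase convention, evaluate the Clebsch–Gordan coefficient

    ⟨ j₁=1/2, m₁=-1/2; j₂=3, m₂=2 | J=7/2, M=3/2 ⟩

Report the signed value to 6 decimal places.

+√(2/7) = +0.534522

j₁+j₂−J=0  J+j₁−j₂=1  J−j₁+j₂=6  j₁+j₂+J+1=8
(j₁±m₁, j₂±m₂, J±M) = (0,1,5,1,5,2)
P² = 28800/7
sum k=0..0:
  [0] +1/120 = 1/120
S = 1/120
C² = P²·S² = 2/7 ; C = +0.534522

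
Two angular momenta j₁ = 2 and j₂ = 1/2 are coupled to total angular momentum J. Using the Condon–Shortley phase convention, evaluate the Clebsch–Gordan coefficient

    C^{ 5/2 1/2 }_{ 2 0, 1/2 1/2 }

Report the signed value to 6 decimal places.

+0.774597  (= +√(3/5))

j₁+j₂−J=0  J+j₁−j₂=4  J−j₁+j₂=1  j₁+j₂+J+1=6
(j₁±m₁, j₂±m₂, J±M) = (2,2,1,0,3,2)
P² = 48/5
sum k=0..0:
  [0] +1/4 = 1/4
S = 1/4
C² = P²·S² = 3/5 ; C = +0.774597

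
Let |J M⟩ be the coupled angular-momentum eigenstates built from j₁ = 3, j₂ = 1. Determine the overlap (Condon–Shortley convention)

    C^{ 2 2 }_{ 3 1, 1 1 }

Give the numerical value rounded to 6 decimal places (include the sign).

+√(1/21) = +0.218218

j₁+j₂−J=2  J+j₁−j₂=4  J−j₁+j₂=0  j₁+j₂+J+1=7
(j₁±m₁, j₂±m₂, J±M) = (4,2,2,0,4,0)
P² = 768/7
sum k=2..2:
  [2] +1/48 = 1/48
S = 1/48
C² = P²·S² = 1/21 ; C = +0.218218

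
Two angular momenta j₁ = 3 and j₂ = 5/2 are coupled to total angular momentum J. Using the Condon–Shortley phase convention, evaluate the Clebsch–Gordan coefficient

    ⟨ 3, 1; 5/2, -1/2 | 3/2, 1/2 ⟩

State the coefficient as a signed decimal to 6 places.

−√(1/105) = -0.097590

√[4·4!2!1!/8! · 4!2!2!3!2!1!] = √(192/35)
  +(−1)^1/∏(1,3,1,1,1,0)! = -1/6  (running -1/6)
  +(−1)^2/∏(2,2,0,0,2,1)! = 1/8  (running -1/24)
⟨..|..⟩ = √(192/35)·(-1/24) = -0.097590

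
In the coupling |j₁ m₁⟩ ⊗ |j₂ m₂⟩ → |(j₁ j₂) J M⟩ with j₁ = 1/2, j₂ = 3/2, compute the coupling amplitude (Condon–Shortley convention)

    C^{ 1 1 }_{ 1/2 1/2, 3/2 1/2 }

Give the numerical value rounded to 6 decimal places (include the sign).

√[3·1!0!2!/4! · 1!0!2!1!2!0!] = √(1)
  +(−1)^0/∏(0,1,0,2,0,0)! = 1/2  (running 1/2)
⟨..|..⟩ = √(1)·(1/2) = +0.500000

+√(1/4) ≈ +0.500000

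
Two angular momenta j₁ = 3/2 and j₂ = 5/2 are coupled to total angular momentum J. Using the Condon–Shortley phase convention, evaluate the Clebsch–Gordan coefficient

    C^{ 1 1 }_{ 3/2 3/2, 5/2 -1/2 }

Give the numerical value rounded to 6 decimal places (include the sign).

+√(1/20) ≈ +0.223607

√[3·3!0!2!/6! · 3!0!2!3!2!0!] = √(36/5)
  +(−1)^0/∏(0,3,0,2,0,0)! = 1/12  (running 1/12)
⟨..|..⟩ = √(36/5)·(1/12) = +0.223607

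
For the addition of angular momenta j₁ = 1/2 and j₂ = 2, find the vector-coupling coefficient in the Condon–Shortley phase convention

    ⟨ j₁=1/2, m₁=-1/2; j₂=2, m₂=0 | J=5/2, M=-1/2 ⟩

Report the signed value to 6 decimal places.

+0.774597

triangle: 0!×1!×4!/6! = 24/720
(j±m)!: 0!×1!×2!×2!×2!×3! = 48
prefactor² = (2J+1)×Δ×N² = 48/5
  k=0: +1/(0!×0!×1!×2!×0!×2!) = 1/4
Σ = 1/4  ⇒  CG² = 48/5×1/4² = 3/5
CG = +√(3/5) = +0.774597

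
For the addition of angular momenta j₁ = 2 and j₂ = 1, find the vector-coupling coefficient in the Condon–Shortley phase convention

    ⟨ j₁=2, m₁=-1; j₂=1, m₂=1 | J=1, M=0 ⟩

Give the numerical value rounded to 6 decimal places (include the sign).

j₁+j₂−J=2  J+j₁−j₂=2  J−j₁+j₂=0  j₁+j₂+J+1=5
(j₁±m₁, j₂±m₂, J±M) = (1,3,2,0,1,1)
P² = 6/5
sum k=2..2:
  [2] +1/2 = 1/2
S = 1/2
C² = P²·S² = 3/10 ; C = +0.547723

+0.547723  (= +√(3/10))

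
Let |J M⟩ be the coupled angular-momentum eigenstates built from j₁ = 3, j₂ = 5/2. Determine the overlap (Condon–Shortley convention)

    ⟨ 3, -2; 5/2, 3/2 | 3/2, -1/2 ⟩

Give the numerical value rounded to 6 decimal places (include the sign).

√[4·4!2!1!/8! · 1!5!4!1!1!2!] = √(192/7)
  +(−1)^3/∏(3,1,2,1,0,0)! = -1/12  (running -1/12)
  +(−1)^4/∏(4,0,1,0,1,1)! = 1/24  (running -1/24)
⟨..|..⟩ = √(192/7)·(-1/24) = -0.218218

−√(1/21) = -0.218218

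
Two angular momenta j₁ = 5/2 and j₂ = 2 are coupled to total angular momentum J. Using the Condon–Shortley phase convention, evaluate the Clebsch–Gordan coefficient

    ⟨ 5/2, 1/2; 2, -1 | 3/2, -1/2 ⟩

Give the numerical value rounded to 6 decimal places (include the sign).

√[4·3!2!1!/7! · 3!2!1!3!1!2!] = √(48/35)
  +(−1)^0/∏(0,3,2,1,0,0)! = 1/12  (running 1/12)
  +(−1)^1/∏(1,2,1,0,1,1)! = -1/2  (running -5/12)
⟨..|..⟩ = √(48/35)·(-5/12) = -0.487950

-0.487950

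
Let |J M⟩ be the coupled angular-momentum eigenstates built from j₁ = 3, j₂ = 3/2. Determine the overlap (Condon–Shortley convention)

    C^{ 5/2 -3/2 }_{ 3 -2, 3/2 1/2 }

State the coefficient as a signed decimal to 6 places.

triangle: 2!·4!·1!/8! = 48/40320
(j±m)!: 1!·5!·2!·1!·1!·4! = 5760
prefactor² = (2J+1)·Δ·N² = 288/7
  k=1: −1/(1!·1!·4!·1!·0!·0!) = -1/24
  k=2: +1/(2!·0!·3!·0!·1!·1!) = 1/12
Σ = 1/24  ⇒  CG² = 288/7·1/24² = 1/14
CG = +√(1/14) = +0.267261

+√(1/14) ≈ +0.267261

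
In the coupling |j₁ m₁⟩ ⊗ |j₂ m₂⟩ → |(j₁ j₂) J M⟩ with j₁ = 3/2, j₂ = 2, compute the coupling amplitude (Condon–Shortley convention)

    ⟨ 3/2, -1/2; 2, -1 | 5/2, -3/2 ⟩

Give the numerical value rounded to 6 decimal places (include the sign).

+√(1/35) ≈ +0.169031

j₁+j₂−J=1  J+j₁−j₂=2  J−j₁+j₂=3  j₁+j₂+J+1=7
(j₁±m₁, j₂±m₂, J±M) = (1,2,1,3,1,4)
P² = 144/35
sum k=0..1:
  [0] +1/4 = 1/4
  [1] −1/6 = -1/6
S = 1/12
C² = P²·S² = 1/35 ; C = +0.169031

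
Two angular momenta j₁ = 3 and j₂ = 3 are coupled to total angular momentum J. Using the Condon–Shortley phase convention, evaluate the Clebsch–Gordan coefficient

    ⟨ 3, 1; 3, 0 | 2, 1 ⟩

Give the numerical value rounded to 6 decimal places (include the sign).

+0.154303

√[5·4!2!2!/9! · 4!2!3!3!3!1!] = √(96/7)
  +(−1)^1/∏(1,3,1,2,1,0)! = -1/12  (running -1/12)
  +(−1)^2/∏(2,2,0,1,2,1)! = 1/8  (running 1/24)
⟨..|..⟩ = √(96/7)·(1/24) = +0.154303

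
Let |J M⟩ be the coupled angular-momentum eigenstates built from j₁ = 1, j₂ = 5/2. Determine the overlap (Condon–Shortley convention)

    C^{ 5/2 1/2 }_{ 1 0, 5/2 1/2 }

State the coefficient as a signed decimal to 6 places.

√[6·1!1!4!/7! · 1!1!3!2!3!2!] = √(144/35)
  +(−1)^0/∏(0,1,1,3,0,1)! = 1/6  (running 1/6)
  +(−1)^1/∏(1,0,0,2,1,2)! = -1/4  (running -1/12)
⟨..|..⟩ = √(144/35)·(-1/12) = -0.169031

−√(1/35) = -0.169031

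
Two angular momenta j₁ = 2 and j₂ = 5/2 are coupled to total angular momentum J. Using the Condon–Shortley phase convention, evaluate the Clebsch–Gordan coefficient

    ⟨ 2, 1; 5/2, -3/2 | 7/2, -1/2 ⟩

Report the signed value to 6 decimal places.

√[8·1!3!4!/9! · 3!1!1!4!3!4!] = √(2304/35)
  +(−1)^0/∏(0,1,1,1,2,3)! = 1/12  (running 1/12)
  +(−1)^1/∏(1,0,0,0,3,4)! = -1/144  (running 11/144)
⟨..|..⟩ = √(2304/35)·(11/144) = +0.619780

+0.619780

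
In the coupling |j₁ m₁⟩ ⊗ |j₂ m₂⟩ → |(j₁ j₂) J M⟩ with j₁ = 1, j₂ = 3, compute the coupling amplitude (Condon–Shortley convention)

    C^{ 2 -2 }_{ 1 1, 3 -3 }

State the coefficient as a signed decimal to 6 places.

√[5·2!0!4!/7! · 2!0!0!6!0!4!] = √(11520/7)
  +(−1)^0/∏(0,2,0,0,0,4)! = 1/48  (running 1/48)
⟨..|..⟩ = √(11520/7)·(1/48) = +0.845154

+√(5/7) = +0.845154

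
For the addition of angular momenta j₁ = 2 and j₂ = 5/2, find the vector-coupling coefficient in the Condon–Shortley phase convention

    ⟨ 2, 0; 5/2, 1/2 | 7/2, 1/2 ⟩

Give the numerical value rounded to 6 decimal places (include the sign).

j₁+j₂−J=1  J+j₁−j₂=3  J−j₁+j₂=4  j₁+j₂+J+1=9
(j₁±m₁, j₂±m₂, J±M) = (2,2,3,2,4,3)
P² = 768/35
sum k=0..1:
  [0] +1/12 = 1/12
  [1] −1/8 = -1/8
S = -1/24
C² = P²·S² = 4/105 ; C = -0.195180

-0.195180  (= −√(4/105))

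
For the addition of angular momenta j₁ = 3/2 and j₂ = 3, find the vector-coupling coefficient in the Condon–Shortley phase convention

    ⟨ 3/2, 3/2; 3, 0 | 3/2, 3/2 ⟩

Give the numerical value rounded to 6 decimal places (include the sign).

j₁+j₂−J=3  J+j₁−j₂=0  J−j₁+j₂=3  j₁+j₂+J+1=7
(j₁±m₁, j₂±m₂, J±M) = (3,0,3,3,3,0)
P² = 1296/35
sum k=0..0:
  [0] +1/36 = 1/36
S = 1/36
C² = P²·S² = 1/35 ; C = +0.169031

+√(1/35) = +0.169031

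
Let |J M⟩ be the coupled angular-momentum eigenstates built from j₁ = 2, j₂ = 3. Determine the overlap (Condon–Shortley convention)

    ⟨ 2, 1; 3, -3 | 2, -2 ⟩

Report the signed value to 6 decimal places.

+√(5/14) ≈ +0.597614

j₁+j₂−J=3  J+j₁−j₂=1  J−j₁+j₂=3  j₁+j₂+J+1=8
(j₁±m₁, j₂±m₂, J±M) = (3,1,0,6,0,4)
P² = 3240/7
sum k=0..0:
  [0] +1/36 = 1/36
S = 1/36
C² = P²·S² = 5/14 ; C = +0.597614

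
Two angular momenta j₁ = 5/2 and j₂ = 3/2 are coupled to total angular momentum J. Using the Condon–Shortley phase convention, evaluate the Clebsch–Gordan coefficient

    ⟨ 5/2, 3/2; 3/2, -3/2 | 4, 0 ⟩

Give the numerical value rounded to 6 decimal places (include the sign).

triangle: 0!×5!×3!/9! = 720/362880
(j±m)!: 4!×1!×0!×3!×4!×4! = 82944
prefactor² = (2J+1)×Δ×N² = 10368/7
  k=0: +1/(0!×0!×1!×0!×4!×3!) = 1/144
Σ = 1/144  ⇒  CG² = 10368/7×1/144² = 1/14
CG = +√(1/14) = +0.267261

+√(1/14) ≈ +0.267261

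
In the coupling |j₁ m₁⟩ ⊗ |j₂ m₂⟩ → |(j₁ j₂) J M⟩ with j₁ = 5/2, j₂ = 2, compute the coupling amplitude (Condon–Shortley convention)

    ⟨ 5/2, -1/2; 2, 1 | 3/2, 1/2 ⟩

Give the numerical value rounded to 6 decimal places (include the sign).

j₁+j₂−J=3  J+j₁−j₂=2  J−j₁+j₂=1  j₁+j₂+J+1=7
(j₁±m₁, j₂±m₂, J±M) = (2,3,3,1,2,1)
P² = 48/35
sum k=2..3:
  [2] +1/2 = 1/2
  [3] −1/12 = -1/12
S = 5/12
C² = P²·S² = 5/21 ; C = +0.487950

+√(5/21) ≈ +0.487950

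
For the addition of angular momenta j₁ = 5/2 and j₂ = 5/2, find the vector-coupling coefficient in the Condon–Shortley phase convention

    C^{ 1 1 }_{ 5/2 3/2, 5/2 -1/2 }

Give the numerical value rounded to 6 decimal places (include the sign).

triangle: 4!·1!·1!/7! = 24/5040
(j±m)!: 4!·1!·2!·3!·2!·0! = 576
prefactor² = (2J+1)·Δ·N² = 288/35
  k=1: −1/(1!·3!·0!·1!·1!·0!) = -1/6
Σ = -1/6  ⇒  CG² = 288/35·(-1/6)² = 8/35
CG = −√(8/35) = -0.478091

-0.478091  (= −√(8/35))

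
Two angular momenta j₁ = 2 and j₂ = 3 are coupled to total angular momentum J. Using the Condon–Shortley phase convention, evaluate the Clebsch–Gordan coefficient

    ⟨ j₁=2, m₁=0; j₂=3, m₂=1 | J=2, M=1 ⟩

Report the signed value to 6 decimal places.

+√(1/7) = +0.377964

√[5·3!1!3!/8! · 2!2!4!2!3!1!] = √(36/7)
  +(−1)^1/∏(1,2,1,3,0,0)! = -1/12  (running -1/12)
  +(−1)^2/∏(2,1,0,2,1,1)! = 1/4  (running 1/6)
⟨..|..⟩ = √(36/7)·(1/6) = +0.377964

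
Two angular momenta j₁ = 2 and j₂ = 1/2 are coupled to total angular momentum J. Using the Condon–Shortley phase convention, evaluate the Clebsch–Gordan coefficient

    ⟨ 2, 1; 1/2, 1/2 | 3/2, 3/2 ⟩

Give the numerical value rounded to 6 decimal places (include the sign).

-0.447214

j₁+j₂−J=1  J+j₁−j₂=3  J−j₁+j₂=0  j₁+j₂+J+1=5
(j₁±m₁, j₂±m₂, J±M) = (3,1,1,0,3,0)
P² = 36/5
sum k=1..1:
  [1] −1/6 = -1/6
S = -1/6
C² = P²·S² = 1/5 ; C = -0.447214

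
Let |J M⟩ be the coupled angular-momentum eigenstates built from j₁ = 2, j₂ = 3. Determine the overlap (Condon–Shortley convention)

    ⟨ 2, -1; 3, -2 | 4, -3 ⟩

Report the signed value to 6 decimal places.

+0.223607  (= +√(1/20))

√[9·1!3!5!/10! · 1!3!1!5!1!7!] = √(6480)
  +(−1)^0/∏(0,1,3,1,0,4)! = 1/144  (running 1/144)
  +(−1)^1/∏(1,0,2,0,1,5)! = -1/240  (running 1/360)
⟨..|..⟩ = √(6480)·(1/360) = +0.223607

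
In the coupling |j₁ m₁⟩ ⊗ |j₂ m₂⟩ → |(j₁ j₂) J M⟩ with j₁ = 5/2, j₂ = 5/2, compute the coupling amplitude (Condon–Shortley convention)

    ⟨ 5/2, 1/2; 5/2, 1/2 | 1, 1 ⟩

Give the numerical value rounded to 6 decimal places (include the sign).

+0.507093  (= +√(9/35))

triangle: 4!×1!×1!/7! = 24/5040
(j±m)!: 3!×2!×3!×2!×2!×0! = 288
prefactor² = (2J+1)×Δ×N² = 144/35
  k=2: +1/(2!×2!×0!×1!×1!×0!) = 1/4
Σ = 1/4  ⇒  CG² = 144/35×1/4² = 9/35
CG = +√(9/35) = +0.507093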